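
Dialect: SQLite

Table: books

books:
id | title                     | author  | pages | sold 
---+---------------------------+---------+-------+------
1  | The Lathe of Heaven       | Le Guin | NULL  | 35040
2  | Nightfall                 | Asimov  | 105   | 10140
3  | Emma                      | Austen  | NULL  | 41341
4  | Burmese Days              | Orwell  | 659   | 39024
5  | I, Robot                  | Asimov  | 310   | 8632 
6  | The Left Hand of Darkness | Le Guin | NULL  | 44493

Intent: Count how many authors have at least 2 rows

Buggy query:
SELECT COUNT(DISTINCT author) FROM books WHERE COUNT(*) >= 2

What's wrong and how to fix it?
Bug: COUNT(*) cannot appear in WHERE; the per-group count doesn't exist yet

Fix: Use a subquery that GROUPs and filters with HAVING, then count its rows

Corrected query:
SELECT COUNT(*) FROM (SELECT author FROM books GROUP BY author HAVING COUNT(*) >= 2)

Result:
COUNT(*)
--------
2       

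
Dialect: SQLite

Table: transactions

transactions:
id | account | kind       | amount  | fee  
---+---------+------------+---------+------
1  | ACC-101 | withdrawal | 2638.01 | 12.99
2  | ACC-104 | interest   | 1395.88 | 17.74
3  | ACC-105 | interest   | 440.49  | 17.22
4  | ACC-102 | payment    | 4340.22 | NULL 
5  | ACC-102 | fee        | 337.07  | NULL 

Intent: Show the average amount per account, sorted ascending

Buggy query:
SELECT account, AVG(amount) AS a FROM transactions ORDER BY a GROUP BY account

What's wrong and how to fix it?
Bug: ORDER BY appears before GROUP BY; SQL clause order requires GROUP BY first

Fix: Move ORDER BY to the end, after GROUP BY

Corrected query:
SELECT account, AVG(amount) AS a FROM transactions GROUP BY account ORDER BY a

Result:
account | a       
--------+---------
ACC-105 | 440.49  
ACC-104 | 1395.88 
ACC-102 | 2338.645
ACC-101 | 2638.01 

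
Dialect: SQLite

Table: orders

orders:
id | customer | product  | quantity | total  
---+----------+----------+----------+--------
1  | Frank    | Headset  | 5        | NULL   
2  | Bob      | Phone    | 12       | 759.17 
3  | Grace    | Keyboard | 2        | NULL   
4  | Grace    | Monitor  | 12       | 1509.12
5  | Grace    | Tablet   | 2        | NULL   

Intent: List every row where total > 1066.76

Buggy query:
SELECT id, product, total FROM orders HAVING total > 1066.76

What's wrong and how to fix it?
Bug: HAVING filters the output of aggregation, but this query has no GROUP BY and no aggregate functions, so SQLite rejects it (HAVING clause on a non-aggregate query); the condition here is per row

Fix: Use WHERE for row-level filtering

Corrected query:
SELECT id, product, total FROM orders WHERE total > 1066.76

Result:
id | product | total  
---+---------+--------
4  | Monitor | 1509.12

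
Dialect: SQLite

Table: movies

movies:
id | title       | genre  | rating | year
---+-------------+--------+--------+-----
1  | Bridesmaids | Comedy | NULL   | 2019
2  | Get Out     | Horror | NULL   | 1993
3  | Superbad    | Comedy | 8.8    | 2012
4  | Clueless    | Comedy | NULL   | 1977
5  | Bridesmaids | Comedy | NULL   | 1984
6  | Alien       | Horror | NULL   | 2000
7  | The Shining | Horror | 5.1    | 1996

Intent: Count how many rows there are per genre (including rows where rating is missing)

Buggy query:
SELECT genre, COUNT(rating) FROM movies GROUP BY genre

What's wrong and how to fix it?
Bug: COUNT(rating) skips NULLs, so groups with missing rating are undercounted

Fix: Replace COUNT(rating) with COUNT(*)

Corrected query:
SELECT genre, COUNT(*) FROM movies GROUP BY genre

Result:
genre  | COUNT(*)
-------+---------
Comedy | 4       
Horror | 3       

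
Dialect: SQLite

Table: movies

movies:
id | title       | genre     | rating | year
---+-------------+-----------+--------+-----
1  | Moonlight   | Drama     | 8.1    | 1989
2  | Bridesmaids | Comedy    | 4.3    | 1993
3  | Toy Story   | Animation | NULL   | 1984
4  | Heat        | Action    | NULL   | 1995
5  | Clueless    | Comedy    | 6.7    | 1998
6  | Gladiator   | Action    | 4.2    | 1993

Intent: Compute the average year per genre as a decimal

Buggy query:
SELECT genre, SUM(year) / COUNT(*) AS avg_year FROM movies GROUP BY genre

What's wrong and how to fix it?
Bug: Both operands are integers, so '/' performs integer division and truncates

Fix: Cast one side to REAL so the division keeps the fractional part

Corrected query:
SELECT genre, SUM(year) * 1.0 / COUNT(*) AS avg_year FROM movies GROUP BY genre

Result:
genre     | avg_year
----------+---------
Action    | 1994    
Animation | 1984    
Comedy    | 1995.5  
Drama     | 1989    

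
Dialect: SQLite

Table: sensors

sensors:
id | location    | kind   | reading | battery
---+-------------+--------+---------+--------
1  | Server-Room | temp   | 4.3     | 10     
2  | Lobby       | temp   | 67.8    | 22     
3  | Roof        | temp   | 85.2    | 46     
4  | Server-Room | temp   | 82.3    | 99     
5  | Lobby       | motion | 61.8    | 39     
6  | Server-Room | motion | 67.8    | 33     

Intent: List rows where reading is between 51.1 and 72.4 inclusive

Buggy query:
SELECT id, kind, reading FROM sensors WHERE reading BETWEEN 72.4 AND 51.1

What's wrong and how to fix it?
Bug: BETWEEN expects the lower bound first; with 72.4 AND 51.1 the range is empty

Fix: Write BETWEEN 51.1 AND 72.4

Corrected query:
SELECT id, kind, reading FROM sensors WHERE reading BETWEEN 51.1 AND 72.4

Result:
id | kind   | reading
---+--------+--------
2  | temp   | 67.8   
5  | motion | 61.8   
6  | motion | 67.8   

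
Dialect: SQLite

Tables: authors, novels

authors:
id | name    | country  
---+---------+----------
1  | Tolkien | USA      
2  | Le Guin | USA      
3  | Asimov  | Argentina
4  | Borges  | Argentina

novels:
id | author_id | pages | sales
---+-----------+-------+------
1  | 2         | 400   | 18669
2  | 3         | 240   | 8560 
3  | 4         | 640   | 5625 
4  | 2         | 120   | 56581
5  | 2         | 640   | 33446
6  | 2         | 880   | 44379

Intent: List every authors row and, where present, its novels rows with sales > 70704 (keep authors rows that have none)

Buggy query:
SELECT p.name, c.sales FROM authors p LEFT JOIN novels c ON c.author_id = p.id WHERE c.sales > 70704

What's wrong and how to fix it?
Bug: Filtering c.sales in WHERE discards the NULL rows produced by LEFT JOIN, turning it into an inner join

Fix: Put 'c.sales > 70704' in the JOIN's ON clause instead of WHERE

Corrected query:
SELECT p.name, c.sales FROM authors p LEFT JOIN novels c ON c.author_id = p.id AND c.sales > 70704

Result:
name    | sales
--------+------
Tolkien | NULL 
Le Guin | NULL 
Asimov  | NULL 
Borges  | NULL 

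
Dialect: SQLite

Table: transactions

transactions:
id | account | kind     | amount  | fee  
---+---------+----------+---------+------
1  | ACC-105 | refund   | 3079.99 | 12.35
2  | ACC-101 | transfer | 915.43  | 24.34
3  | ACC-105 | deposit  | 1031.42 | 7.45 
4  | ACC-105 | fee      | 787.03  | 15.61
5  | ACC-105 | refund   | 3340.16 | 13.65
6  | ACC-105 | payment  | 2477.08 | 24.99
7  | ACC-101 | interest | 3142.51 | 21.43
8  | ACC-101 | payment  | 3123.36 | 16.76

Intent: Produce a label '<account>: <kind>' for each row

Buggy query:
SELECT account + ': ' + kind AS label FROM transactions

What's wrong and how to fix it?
Bug: SQLite uses || for string concatenation; + coerces text to numbers (yielding 0)

Fix: Use the || operator for string concatenation

Corrected query:
SELECT account || ': ' || kind AS label FROM transactions

Result:
label            
-----------------
ACC-105: refund  
ACC-101: transfer
ACC-105: deposit 
ACC-105: fee     
ACC-105: refund  
ACC-105: payment 
ACC-101: interest
ACC-101: payment 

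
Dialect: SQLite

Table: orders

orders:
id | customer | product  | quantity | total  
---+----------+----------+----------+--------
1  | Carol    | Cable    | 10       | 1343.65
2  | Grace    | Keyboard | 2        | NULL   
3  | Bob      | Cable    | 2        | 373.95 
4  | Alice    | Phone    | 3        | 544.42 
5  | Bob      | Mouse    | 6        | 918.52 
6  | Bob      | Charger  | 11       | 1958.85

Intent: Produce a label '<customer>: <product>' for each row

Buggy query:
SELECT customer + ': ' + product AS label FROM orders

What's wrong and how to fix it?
Bug: '+' is numeric addition; on text columns SQLite converts them to 0 instead of concatenating

Fix: Replace + with || to concatenate text

Corrected query:
SELECT customer || ': ' || product AS label FROM orders

Result:
label          
---------------
Carol: Cable   
Grace: Keyboard
Bob: Cable     
Alice: Phone   
Bob: Mouse     
Bob: Charger   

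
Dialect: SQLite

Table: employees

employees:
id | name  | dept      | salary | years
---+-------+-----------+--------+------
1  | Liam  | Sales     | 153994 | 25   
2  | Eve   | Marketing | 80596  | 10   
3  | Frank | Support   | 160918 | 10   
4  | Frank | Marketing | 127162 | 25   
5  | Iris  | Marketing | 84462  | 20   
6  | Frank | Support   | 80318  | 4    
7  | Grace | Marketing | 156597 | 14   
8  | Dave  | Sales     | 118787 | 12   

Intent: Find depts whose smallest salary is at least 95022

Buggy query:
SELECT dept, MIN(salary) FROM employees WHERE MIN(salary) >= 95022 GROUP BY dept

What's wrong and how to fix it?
Bug: Aggregates like MIN are computed per group after WHERE runs

Fix: Replace WHERE with HAVING after the GROUP BY

Corrected query:
SELECT dept, MIN(salary) FROM employees GROUP BY dept HAVING MIN(salary) >= 95022

Result:
dept  | MIN(salary)
------+------------
Sales | 118787     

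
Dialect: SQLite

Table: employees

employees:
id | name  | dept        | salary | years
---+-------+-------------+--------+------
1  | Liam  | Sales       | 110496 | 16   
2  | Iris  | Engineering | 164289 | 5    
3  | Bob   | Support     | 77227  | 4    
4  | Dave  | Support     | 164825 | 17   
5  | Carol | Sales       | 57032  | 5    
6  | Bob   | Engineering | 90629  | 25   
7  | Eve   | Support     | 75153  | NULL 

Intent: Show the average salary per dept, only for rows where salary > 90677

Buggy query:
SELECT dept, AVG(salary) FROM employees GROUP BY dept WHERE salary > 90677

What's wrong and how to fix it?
Bug: WHERE cannot follow GROUP BY

Fix: Move the WHERE clause before GROUP BY

Corrected query:
SELECT dept, AVG(salary) FROM employees WHERE salary > 90677 GROUP BY dept

Result:
dept        | AVG(salary)
------------+------------
Engineering | 164289     
Sales       | 110496     
Support     | 164825     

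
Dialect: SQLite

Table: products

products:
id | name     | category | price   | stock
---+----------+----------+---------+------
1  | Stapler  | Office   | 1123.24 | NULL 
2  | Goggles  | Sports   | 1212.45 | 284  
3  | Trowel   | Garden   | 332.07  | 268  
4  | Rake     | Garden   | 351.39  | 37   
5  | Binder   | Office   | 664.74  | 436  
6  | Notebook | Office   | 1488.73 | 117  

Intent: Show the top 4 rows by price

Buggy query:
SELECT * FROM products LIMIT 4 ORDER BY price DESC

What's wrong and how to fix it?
Bug: ORDER BY cannot follow LIMIT; LIMIT is the final clause

Fix: Swap the clauses: ORDER BY first, then LIMIT

Corrected query:
SELECT * FROM products ORDER BY price DESC LIMIT 4

Result:
id | name     | category | price   | stock
---+----------+----------+---------+------
6  | Notebook | Office   | 1488.73 | 117  
2  | Goggles  | Sports   | 1212.45 | 284  
1  | Stapler  | Office   | 1123.24 | NULL 
5  | Binder   | Office   | 664.74  | 436  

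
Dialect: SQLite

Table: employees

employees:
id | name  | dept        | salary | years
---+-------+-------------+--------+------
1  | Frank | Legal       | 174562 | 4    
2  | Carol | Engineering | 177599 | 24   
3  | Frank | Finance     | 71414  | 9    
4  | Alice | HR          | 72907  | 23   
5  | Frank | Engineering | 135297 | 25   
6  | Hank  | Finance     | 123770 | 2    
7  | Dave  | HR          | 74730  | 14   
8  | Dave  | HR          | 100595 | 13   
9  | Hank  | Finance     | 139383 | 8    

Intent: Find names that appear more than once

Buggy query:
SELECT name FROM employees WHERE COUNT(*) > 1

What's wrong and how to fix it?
Bug: WHERE can't reference COUNT(*); aggregates are computed after WHERE

Fix: GROUP BY name, then filter groups with HAVING COUNT(*) > 1

Corrected query:
SELECT name FROM employees GROUP BY name HAVING COUNT(*) > 1

Result:
name 
-----
Dave 
Frank
Hank 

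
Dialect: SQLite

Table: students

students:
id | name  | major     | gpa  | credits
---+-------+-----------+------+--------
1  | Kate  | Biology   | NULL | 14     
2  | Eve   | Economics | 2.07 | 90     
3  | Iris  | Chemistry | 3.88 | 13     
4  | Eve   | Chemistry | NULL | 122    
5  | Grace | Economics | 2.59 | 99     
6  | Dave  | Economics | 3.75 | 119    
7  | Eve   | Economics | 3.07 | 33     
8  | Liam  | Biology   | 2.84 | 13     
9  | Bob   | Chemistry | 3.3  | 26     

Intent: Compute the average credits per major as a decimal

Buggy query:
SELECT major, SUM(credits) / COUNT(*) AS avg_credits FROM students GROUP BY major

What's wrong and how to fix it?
Bug: SUM(credits) and COUNT(*) are both integers; the division truncates the fractional part

Fix: Multiply by 1.0 (or CAST to REAL) to force floating-point division

Corrected query:
SELECT major, SUM(credits) * 1.0 / COUNT(*) AS avg_credits FROM students GROUP BY major

Result:
major     | avg_credits
----------+------------
Biology   | 13.5       
Chemistry | 53.666667  
Economics | 85.25      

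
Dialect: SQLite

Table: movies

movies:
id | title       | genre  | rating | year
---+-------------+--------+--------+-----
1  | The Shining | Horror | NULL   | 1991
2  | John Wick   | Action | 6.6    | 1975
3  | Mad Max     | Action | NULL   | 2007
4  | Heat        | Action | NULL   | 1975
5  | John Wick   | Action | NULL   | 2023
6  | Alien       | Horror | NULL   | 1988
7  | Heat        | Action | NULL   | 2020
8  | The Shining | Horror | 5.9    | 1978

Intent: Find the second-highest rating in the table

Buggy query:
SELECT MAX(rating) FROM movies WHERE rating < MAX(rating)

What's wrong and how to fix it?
Bug: MAX(rating) on the right of the comparison is an aggregate-in-WHERE error

Fix: Put the inner MAX in a scalar subquery

Corrected query:
SELECT MAX(rating) FROM movies WHERE rating < (SELECT MAX(rating) FROM movies)

Result:
MAX(rating)
-----------
5.9        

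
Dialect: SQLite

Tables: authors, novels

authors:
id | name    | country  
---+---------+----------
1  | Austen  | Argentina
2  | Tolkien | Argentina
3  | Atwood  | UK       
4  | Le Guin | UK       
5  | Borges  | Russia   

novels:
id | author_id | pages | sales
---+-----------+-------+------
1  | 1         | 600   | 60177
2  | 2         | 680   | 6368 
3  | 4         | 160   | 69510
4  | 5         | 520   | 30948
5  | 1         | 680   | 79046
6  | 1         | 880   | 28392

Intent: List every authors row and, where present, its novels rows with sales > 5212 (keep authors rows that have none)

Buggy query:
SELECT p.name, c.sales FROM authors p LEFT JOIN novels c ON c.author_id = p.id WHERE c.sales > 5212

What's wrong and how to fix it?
Bug: Filtering c.sales in WHERE discards the NULL rows produced by LEFT JOIN, turning it into an inner join

Fix: Move the right-table condition into the ON clause so unmatched parents are kept

Corrected query:
SELECT p.name, c.sales FROM authors p LEFT JOIN novels c ON c.author_id = p.id AND c.sales > 5212

Result:
name    | sales
--------+------
Austen  | 28392
Austen  | 60177
Austen  | 79046
Tolkien | 6368 
Atwood  | NULL 
Le Guin | 69510
Borges  | 30948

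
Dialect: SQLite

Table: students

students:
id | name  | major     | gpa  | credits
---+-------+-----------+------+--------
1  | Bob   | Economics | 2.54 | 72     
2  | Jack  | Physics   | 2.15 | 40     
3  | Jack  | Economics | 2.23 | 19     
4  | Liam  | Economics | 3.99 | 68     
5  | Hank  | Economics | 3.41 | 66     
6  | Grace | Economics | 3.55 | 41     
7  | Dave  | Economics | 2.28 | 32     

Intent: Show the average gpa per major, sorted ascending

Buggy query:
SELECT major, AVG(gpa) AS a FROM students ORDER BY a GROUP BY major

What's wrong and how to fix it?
Bug: ORDER BY appears before GROUP BY; SQL clause order requires GROUP BY first

Fix: Reorder: SELECT … FROM … GROUP BY … ORDER BY …

Corrected query:
SELECT major, AVG(gpa) AS a FROM students GROUP BY major ORDER BY a

Result:
major     | a   
----------+-----
Physics   | 2.15
Economics | 3   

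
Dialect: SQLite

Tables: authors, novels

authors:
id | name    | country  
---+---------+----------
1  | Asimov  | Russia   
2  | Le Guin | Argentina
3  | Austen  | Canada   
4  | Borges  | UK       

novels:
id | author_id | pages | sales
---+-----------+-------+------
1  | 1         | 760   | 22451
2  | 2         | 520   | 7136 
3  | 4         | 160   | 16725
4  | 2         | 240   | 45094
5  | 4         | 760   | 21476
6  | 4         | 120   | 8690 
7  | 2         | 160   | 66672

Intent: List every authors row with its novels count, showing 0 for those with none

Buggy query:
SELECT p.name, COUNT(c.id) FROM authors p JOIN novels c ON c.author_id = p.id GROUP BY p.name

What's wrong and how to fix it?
Bug: An inner join excludes parents with zero children

Fix: Switch to LEFT JOIN to retain unmatched parent rows

Corrected query:
SELECT p.name, COUNT(c.id) FROM authors p LEFT JOIN novels c ON c.author_id = p.id GROUP BY p.name

Result:
name    | COUNT(c.id)
--------+------------
Asimov  | 1          
Austen  | 0          
Borges  | 3          
Le Guin | 3          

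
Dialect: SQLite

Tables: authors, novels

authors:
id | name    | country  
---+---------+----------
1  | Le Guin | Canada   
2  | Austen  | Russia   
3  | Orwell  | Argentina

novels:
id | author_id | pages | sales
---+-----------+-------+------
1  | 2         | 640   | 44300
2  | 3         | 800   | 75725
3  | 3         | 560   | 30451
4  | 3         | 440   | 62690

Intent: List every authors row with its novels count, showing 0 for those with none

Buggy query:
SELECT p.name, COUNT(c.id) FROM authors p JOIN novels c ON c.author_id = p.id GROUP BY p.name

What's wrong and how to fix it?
Bug: INNER JOIN drops authors rows that have no matching novels rows

Fix: Switch to LEFT JOIN to retain unmatched parent rows

Corrected query:
SELECT p.name, COUNT(c.id) FROM authors p LEFT JOIN novels c ON c.author_id = p.id GROUP BY p.name

Result:
name    | COUNT(c.id)
--------+------------
Austen  | 1          
Le Guin | 0          
Orwell  | 3          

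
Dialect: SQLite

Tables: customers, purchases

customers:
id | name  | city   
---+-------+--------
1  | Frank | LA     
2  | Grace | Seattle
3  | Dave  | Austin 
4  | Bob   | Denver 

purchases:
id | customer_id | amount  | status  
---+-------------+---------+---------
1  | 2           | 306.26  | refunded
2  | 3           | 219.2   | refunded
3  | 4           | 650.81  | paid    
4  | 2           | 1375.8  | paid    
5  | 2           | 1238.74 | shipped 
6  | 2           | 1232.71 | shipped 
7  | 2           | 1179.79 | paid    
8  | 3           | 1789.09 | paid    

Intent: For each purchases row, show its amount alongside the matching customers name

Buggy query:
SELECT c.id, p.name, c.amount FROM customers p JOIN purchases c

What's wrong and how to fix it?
Bug: Missing join condition: each purchases row is matched to all customers rows instead of just its own

Fix: Add ON c.customer_id = p.id to the JOIN

Corrected query:
SELECT c.id, p.name, c.amount FROM customers p JOIN purchases c ON c.customer_id = p.id

Result:
id | name  | amount 
---+-------+--------
1  | Grace | 306.26 
2  | Dave  | 219.2  
3  | Bob   | 650.81 
4  | Grace | 1375.8 
5  | Grace | 1238.74
6  | Grace | 1232.71
7  | Grace | 1179.79
8  | Dave  | 1789.09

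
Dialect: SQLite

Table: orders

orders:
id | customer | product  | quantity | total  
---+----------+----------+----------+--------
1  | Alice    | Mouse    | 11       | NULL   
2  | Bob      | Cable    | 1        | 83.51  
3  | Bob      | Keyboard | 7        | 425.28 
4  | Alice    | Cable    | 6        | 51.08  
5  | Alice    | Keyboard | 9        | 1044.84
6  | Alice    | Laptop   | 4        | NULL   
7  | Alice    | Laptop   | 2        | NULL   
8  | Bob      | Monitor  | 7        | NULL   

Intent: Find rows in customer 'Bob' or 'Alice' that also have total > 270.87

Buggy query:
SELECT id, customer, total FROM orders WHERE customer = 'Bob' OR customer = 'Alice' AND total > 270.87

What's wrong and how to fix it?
Bug: Without parentheses, AND is evaluated before OR, so the total filter only applies to the 'Alice' branch

Fix: Add parentheses around the OR so the AND applies to both alternatives

Corrected query:
SELECT id, customer, total FROM orders WHERE (customer = 'Bob' OR customer = 'Alice') AND total > 270.87

Result:
id | customer | total  
---+----------+--------
3  | Bob      | 425.28 
5  | Alice    | 1044.84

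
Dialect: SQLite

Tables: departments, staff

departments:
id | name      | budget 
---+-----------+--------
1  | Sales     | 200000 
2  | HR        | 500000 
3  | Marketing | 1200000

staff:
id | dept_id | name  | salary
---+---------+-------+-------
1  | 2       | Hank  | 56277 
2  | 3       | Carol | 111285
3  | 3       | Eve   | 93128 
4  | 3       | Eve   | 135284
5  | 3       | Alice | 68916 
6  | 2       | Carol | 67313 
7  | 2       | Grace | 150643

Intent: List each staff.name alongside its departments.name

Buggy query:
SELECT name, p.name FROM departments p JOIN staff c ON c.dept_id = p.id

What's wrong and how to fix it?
Bug: 'name' exists in both joined tables, so the database can't tell which one is meant

Fix: Prefix ambiguous columns with the table alias

Corrected query:
SELECT c.name, p.name FROM departments p JOIN staff c ON c.dept_id = p.id

Result:
name  | name     
------+----------
Hank  | HR       
Carol | Marketing
Eve   | Marketing
Eve   | Marketing
Alice | Marketing
Carol | HR       
Grace | HR       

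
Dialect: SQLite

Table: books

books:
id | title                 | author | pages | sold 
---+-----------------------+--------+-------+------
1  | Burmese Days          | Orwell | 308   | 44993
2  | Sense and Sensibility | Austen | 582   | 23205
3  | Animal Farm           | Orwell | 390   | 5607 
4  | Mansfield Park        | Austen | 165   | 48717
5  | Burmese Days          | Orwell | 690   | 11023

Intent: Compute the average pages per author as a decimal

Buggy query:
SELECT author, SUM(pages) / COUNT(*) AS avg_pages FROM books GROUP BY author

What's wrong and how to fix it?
Bug: SUM(pages) and COUNT(*) are both integers; the division truncates the fractional part

Fix: Multiply by 1.0 (or CAST to REAL) to force floating-point division

Corrected query:
SELECT author, SUM(pages) * 1.0 / COUNT(*) AS avg_pages FROM books GROUP BY author

Result:
author | avg_pages 
-------+-----------
Austen | 373.5     
Orwell | 462.666667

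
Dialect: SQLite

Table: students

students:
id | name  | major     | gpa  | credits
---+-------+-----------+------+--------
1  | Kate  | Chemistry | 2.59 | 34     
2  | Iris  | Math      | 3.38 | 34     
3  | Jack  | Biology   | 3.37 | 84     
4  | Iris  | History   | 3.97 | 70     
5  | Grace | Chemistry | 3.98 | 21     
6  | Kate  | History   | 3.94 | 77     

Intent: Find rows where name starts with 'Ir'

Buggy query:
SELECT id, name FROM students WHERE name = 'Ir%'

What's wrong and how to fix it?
Bug: '=' compares the literal string including the % character; pattern matching needs LIKE

Fix: Replace '=' with LIKE so 'Ir%' is treated as a pattern

Corrected query:
SELECT id, name FROM students WHERE name LIKE 'Ir%'

Result:
id | name
---+-----
2  | Iris
4  | Iris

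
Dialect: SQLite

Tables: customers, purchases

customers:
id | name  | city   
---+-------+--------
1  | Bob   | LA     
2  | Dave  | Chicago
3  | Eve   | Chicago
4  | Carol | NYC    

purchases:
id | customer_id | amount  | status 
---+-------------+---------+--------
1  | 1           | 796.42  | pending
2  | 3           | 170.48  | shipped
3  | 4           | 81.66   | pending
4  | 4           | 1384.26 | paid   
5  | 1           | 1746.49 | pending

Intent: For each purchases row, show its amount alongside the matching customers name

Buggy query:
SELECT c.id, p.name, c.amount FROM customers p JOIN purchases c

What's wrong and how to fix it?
Bug: JOIN with no ON clause produces a cartesian product; every purchases row pairs with every customers row

Fix: Specify the join condition linking the foreign key to the parent id

Corrected query:
SELECT c.id, p.name, c.amount FROM customers p JOIN purchases c ON c.customer_id = p.id

Result:
id | name  | amount 
---+-------+--------
1  | Bob   | 796.42 
2  | Eve   | 170.48 
3  | Carol | 81.66  
4  | Carol | 1384.26
5  | Bob   | 1746.49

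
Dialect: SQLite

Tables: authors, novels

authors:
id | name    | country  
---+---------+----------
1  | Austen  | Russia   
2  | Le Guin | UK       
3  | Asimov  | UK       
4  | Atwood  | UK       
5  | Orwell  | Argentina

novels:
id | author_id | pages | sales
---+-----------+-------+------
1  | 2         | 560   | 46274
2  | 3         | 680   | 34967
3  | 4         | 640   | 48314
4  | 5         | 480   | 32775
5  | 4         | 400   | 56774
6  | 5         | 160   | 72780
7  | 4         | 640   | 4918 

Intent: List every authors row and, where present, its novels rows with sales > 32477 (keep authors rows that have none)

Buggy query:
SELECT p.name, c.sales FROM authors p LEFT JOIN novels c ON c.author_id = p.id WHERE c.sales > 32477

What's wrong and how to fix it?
Bug: Filtering c.sales in WHERE discards the NULL rows produced by LEFT JOIN, turning it into an inner join

Fix: Put 'c.sales > 32477' in the JOIN's ON clause instead of WHERE

Corrected query:
SELECT p.name, c.sales FROM authors p LEFT JOIN novels c ON c.author_id = p.id AND c.sales > 32477

Result:
name    | sales
--------+------
Austen  | NULL 
Le Guin | 46274
Asimov  | 34967
Atwood  | 48314
Atwood  | 56774
Orwell  | 32775
Orwell  | 72780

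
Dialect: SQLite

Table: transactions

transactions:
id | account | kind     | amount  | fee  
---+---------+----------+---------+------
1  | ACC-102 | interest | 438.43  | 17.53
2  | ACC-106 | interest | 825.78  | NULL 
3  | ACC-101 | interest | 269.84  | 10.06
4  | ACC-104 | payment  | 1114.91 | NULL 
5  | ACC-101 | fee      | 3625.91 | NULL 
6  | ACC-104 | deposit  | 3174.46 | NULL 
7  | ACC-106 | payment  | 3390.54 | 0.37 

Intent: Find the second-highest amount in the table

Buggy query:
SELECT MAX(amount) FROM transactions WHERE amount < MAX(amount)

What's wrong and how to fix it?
Bug: The inner MAX is an aggregate inside WHERE, which is not allowed

Fix: Put the inner MAX in a scalar subquery

Corrected query:
SELECT MAX(amount) FROM transactions WHERE amount < (SELECT MAX(amount) FROM transactions)

Result:
MAX(amount)
-----------
3390.54    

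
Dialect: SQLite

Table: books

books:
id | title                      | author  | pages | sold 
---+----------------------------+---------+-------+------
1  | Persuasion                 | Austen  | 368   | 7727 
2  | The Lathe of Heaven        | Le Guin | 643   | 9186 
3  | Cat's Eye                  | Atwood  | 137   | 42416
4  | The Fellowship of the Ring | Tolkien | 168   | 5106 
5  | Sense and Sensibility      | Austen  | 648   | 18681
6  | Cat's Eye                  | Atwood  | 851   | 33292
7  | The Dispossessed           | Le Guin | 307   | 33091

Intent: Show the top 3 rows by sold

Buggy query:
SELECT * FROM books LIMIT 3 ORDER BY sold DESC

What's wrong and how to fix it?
Bug: ORDER BY cannot follow LIMIT; LIMIT is the final clause

Fix: Swap the clauses: ORDER BY first, then LIMIT

Corrected query:
SELECT * FROM books ORDER BY sold DESC LIMIT 3

Result:
id | title            | author  | pages | sold 
---+------------------+---------+-------+------
3  | Cat's Eye        | Atwood  | 137   | 42416
6  | Cat's Eye        | Atwood  | 851   | 33292
7  | The Dispossessed | Le Guin | 307   | 33091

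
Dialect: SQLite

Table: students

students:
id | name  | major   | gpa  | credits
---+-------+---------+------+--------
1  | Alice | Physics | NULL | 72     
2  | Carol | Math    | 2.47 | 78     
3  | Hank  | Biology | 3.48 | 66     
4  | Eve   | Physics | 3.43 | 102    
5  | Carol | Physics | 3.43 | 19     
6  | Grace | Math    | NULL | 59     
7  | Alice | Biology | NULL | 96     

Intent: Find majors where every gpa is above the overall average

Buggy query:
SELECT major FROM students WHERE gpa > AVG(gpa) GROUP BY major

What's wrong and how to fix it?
Bug: WHERE evaluates per row before aggregation, so AVG() is unavailable

Fix: Use a subquery for AVG and a HAVING MIN(...) filter so the condition holds for every row in the group

Corrected query:
SELECT major FROM students GROUP BY major HAVING MIN(gpa) > (SELECT AVG(gpa) FROM students)

Result:
major  
-------
Biology
Physics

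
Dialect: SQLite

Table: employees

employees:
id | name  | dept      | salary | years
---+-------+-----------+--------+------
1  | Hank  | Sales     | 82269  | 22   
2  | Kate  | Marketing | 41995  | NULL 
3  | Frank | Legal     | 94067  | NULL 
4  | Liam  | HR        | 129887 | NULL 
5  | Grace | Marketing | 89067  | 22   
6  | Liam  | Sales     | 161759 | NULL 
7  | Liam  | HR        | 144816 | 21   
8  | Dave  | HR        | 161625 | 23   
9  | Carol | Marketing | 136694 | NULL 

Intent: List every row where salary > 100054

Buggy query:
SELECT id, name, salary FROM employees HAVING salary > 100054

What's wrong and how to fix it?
Bug: HAVING filters the output of aggregation, but this query has no GROUP BY and no aggregate functions, so SQLite rejects it (HAVING clause on a non-aggregate query); the condition here is per row

Fix: Use WHERE for row-level filtering

Corrected query:
SELECT id, name, salary FROM employees WHERE salary > 100054

Result:
id | name  | salary
---+-------+-------
4  | Liam  | 129887
6  | Liam  | 161759
7  | Liam  | 144816
8  | Dave  | 161625
9  | Carol | 136694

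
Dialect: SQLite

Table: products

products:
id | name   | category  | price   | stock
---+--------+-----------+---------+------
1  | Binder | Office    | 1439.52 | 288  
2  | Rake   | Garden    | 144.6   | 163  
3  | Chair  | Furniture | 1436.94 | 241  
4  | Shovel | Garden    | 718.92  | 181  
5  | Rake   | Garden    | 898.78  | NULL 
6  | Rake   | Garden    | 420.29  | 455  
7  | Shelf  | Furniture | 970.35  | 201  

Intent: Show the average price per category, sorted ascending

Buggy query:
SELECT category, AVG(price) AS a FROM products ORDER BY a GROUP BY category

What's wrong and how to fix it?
Bug: ORDER BY appears before GROUP BY; SQL clause order requires GROUP BY first

Fix: Reorder: SELECT … FROM … GROUP BY … ORDER BY …

Corrected query:
SELECT category, AVG(price) AS a FROM products GROUP BY category ORDER BY a

Result:
category  | a       
----------+---------
Garden    | 545.6475
Furniture | 1203.645
Office    | 1439.52 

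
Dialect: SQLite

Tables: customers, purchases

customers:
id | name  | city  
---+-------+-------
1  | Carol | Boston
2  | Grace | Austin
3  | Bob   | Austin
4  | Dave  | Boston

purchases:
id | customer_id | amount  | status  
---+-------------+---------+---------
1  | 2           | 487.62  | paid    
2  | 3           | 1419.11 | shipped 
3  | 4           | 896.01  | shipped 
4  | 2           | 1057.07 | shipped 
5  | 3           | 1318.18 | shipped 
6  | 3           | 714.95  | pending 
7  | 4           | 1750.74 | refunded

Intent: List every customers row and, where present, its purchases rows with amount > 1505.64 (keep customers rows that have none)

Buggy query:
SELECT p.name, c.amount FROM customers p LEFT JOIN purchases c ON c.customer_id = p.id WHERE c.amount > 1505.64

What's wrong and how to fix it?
Bug: A WHERE condition on the right-hand table after LEFT JOIN drops unmatched parents

Fix: Put 'c.amount > 1505.64' in the JOIN's ON clause instead of WHERE

Corrected query:
SELECT p.name, c.amount FROM customers p LEFT JOIN purchases c ON c.customer_id = p.id AND c.amount > 1505.64

Result:
name  | amount 
------+--------
Carol | NULL   
Grace | NULL   
Bob   | NULL   
Dave  | 1750.74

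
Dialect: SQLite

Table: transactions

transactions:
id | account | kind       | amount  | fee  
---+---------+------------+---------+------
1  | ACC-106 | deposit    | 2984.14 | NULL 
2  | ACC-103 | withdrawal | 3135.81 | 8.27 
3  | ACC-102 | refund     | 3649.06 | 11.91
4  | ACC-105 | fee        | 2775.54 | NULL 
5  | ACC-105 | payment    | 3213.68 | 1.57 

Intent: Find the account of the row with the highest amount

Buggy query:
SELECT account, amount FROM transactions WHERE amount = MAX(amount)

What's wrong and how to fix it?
Bug: MAX(amount) is an aggregate and cannot be used directly in WHERE

Fix: Wrap MAX in a scalar subquery so WHERE compares against a single value

Corrected query:
SELECT account, amount FROM transactions WHERE amount = (SELECT MAX(amount) FROM transactions)

Result:
account | amount 
--------+--------
ACC-102 | 3649.06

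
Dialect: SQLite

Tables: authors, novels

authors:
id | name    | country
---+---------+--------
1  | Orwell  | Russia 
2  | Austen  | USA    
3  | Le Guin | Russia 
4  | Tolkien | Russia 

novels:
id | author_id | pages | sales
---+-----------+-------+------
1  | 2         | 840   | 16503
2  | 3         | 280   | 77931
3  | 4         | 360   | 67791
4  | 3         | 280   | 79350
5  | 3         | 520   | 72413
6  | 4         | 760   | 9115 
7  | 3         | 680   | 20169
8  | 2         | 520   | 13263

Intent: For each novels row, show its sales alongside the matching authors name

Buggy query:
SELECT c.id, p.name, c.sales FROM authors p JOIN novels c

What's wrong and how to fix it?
Bug: Missing join condition: each novels row is matched to all authors rows instead of just its own

Fix: Add ON c.author_id = p.id to the JOIN

Corrected query:
SELECT c.id, p.name, c.sales FROM authors p JOIN novels c ON c.author_id = p.id

Result:
id | name    | sales
---+---------+------
1  | Austen  | 16503
2  | Le Guin | 77931
3  | Tolkien | 67791
4  | Le Guin | 79350
5  | Le Guin | 72413
6  | Tolkien | 9115 
7  | Le Guin | 20169
8  | Austen  | 13263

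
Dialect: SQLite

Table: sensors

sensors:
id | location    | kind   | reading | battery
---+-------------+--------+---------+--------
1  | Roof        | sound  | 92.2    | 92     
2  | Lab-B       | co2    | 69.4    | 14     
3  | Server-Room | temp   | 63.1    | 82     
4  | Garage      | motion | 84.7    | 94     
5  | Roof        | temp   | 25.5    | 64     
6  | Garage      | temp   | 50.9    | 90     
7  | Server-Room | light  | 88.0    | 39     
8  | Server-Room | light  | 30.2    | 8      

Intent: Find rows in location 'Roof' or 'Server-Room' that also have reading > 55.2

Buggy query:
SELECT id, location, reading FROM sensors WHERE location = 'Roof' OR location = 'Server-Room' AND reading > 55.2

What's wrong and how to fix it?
Bug: Without parentheses, AND is evaluated before OR, so the reading filter only applies to the 'Server-Room' branch

Fix: Group the OR with parentheses (or use IN), then AND the threshold

Corrected query:
SELECT id, location, reading FROM sensors WHERE (location = 'Roof' OR location = 'Server-Room') AND reading > 55.2

Result:
id | location    | reading
---+-------------+--------
1  | Roof        | 92.2   
3  | Server-Room | 63.1   
7  | Server-Room | 88     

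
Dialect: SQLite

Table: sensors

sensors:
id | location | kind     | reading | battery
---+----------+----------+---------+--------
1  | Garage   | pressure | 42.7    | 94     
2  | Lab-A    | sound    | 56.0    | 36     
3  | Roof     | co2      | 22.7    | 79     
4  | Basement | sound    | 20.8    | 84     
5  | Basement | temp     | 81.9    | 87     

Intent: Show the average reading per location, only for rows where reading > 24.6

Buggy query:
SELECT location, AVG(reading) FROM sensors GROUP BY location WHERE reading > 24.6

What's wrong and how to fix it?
Bug: Row-level WHERE must come before GROUP BY in the clause order

Fix: Move the WHERE clause before GROUP BY

Corrected query:
SELECT location, AVG(reading) FROM sensors WHERE reading > 24.6 GROUP BY location

Result:
location | AVG(reading)
---------+-------------
Basement | 81.9        
Garage   | 42.7        
Lab-A    | 56          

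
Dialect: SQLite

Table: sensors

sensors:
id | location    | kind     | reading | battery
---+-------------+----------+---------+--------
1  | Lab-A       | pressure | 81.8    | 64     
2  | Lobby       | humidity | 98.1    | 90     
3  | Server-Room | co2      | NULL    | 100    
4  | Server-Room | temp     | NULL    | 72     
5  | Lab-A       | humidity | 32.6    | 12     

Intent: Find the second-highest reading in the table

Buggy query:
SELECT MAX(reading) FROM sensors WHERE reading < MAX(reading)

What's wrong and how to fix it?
Bug: MAX(reading) on the right of the comparison is an aggregate-in-WHERE error

Fix: Compute the overall MAX in a subquery, then take MAX of rows below it

Corrected query:
SELECT MAX(reading) FROM sensors WHERE reading < (SELECT MAX(reading) FROM sensors)

Result:
MAX(reading)
------------
81.8        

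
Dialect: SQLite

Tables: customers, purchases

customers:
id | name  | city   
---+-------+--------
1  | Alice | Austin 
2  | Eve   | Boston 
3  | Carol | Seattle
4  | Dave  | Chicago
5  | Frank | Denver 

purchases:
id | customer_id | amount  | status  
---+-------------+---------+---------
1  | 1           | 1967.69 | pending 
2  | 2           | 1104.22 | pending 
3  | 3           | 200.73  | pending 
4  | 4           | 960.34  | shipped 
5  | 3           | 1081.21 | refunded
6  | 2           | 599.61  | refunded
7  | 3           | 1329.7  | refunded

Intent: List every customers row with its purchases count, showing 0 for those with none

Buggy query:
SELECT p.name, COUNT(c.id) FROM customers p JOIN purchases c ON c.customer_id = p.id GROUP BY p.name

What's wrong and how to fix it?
Bug: An inner join excludes parents with zero children

Fix: Use LEFT JOIN so parents without children still appear (COUNT(c.id) gives 0)

Corrected query:
SELECT p.name, COUNT(c.id) FROM customers p LEFT JOIN purchases c ON c.customer_id = p.id GROUP BY p.name

Result:
name  | COUNT(c.id)
------+------------
Alice | 1          
Carol | 3          
Dave  | 1          
Eve   | 2          
Frank | 0          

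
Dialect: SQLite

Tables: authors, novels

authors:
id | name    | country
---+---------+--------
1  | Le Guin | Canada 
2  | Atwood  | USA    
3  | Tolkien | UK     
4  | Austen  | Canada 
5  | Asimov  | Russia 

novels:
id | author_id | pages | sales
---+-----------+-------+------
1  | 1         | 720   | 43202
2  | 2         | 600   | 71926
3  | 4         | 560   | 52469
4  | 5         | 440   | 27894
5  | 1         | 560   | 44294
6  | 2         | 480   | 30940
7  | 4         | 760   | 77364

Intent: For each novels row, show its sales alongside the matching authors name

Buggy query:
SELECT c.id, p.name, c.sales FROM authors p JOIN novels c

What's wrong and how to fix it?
Bug: Missing join condition: each novels row is matched to all authors rows instead of just its own

Fix: Specify the join condition linking the foreign key to the parent id

Corrected query:
SELECT c.id, p.name, c.sales FROM authors p JOIN novels c ON c.author_id = p.id

Result:
id | name    | sales
---+---------+------
1  | Le Guin | 43202
2  | Atwood  | 71926
3  | Austen  | 52469
4  | Asimov  | 27894
5  | Le Guin | 44294
6  | Atwood  | 30940
7  | Austen  | 77364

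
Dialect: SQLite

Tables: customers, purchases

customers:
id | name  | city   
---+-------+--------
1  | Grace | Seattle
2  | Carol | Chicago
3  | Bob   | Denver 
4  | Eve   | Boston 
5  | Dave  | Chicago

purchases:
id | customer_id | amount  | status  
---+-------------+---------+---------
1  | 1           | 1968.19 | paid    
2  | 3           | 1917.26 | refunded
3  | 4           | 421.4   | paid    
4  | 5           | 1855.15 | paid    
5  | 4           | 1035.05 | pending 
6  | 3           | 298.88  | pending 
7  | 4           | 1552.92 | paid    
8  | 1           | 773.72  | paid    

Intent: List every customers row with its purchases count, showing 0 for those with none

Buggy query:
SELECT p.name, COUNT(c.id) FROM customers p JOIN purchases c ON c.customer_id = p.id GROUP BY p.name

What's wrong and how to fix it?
Bug: An inner join excludes parents with zero children

Fix: Use LEFT JOIN so parents without children still appear (COUNT(c.id) gives 0)

Corrected query:
SELECT p.name, COUNT(c.id) FROM customers p LEFT JOIN purchases c ON c.customer_id = p.id GROUP BY p.name

Result:
name  | COUNT(c.id)
------+------------
Bob   | 2          
Carol | 0          
Dave  | 1          
Eve   | 3          
Grace | 2          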